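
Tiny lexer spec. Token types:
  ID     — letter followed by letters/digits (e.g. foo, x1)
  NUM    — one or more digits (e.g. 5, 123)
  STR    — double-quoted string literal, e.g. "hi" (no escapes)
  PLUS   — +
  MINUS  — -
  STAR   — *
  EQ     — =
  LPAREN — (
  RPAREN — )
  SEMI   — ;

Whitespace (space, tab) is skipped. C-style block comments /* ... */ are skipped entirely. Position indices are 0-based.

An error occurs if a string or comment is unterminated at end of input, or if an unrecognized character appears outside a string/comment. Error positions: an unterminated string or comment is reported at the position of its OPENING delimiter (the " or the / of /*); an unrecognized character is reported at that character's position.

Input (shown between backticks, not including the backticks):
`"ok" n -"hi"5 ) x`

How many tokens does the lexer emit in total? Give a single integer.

pos=0: enter STRING mode
pos=0: emit STR "ok" (now at pos=4)
pos=5: emit ID 'n' (now at pos=6)
pos=7: emit MINUS '-'
pos=8: enter STRING mode
pos=8: emit STR "hi" (now at pos=12)
pos=12: emit NUM '5' (now at pos=13)
pos=14: emit RPAREN ')'
pos=16: emit ID 'x' (now at pos=17)
DONE. 7 tokens: [STR, ID, MINUS, STR, NUM, RPAREN, ID]

Answer: 7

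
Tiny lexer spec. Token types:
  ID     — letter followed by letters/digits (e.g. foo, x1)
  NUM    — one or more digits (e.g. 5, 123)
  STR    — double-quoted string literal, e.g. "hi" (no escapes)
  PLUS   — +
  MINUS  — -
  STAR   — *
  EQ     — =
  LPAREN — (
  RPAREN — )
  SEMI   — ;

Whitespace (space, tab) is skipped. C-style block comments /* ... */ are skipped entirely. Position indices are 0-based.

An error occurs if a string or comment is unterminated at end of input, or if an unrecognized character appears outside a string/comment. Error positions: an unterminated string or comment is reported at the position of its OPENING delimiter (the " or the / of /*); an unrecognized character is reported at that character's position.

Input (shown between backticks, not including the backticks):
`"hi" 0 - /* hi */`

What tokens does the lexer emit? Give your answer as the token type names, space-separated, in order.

pos=0: enter STRING mode
pos=0: emit STR "hi" (now at pos=4)
pos=5: emit NUM '0' (now at pos=6)
pos=7: emit MINUS '-'
pos=9: enter COMMENT mode (saw '/*')
exit COMMENT mode (now at pos=17)
DONE. 3 tokens: [STR, NUM, MINUS]

Answer: STR NUM MINUS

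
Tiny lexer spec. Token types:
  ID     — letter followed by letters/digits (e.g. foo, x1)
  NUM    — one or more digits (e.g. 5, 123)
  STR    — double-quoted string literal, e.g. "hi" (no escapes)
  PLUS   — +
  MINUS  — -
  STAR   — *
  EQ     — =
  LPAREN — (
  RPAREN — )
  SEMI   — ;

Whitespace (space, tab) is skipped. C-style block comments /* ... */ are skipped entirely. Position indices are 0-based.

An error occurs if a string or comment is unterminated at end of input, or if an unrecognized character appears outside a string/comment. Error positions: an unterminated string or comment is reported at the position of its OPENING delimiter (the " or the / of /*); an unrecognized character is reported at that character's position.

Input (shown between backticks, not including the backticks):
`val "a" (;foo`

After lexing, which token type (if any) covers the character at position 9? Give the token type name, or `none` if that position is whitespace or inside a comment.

Answer: SEMI

Derivation:
pos=0: emit ID 'val' (now at pos=3)
pos=4: enter STRING mode
pos=4: emit STR "a" (now at pos=7)
pos=8: emit LPAREN '('
pos=9: emit SEMI ';'
pos=10: emit ID 'foo' (now at pos=13)
DONE. 5 tokens: [ID, STR, LPAREN, SEMI, ID]
Position 9: char is ';' -> SEMI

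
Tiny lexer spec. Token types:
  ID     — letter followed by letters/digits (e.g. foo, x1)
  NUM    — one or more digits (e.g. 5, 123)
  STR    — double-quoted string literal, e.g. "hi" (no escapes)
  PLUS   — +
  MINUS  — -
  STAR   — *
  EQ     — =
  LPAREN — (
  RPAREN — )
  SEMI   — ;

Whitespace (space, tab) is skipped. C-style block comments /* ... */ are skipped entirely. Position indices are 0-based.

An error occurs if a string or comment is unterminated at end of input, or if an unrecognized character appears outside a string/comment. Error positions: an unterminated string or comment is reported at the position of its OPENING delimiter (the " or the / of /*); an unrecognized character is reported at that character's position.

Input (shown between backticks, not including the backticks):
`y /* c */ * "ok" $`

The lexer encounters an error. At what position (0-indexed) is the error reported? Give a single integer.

pos=0: emit ID 'y' (now at pos=1)
pos=2: enter COMMENT mode (saw '/*')
exit COMMENT mode (now at pos=9)
pos=10: emit STAR '*'
pos=12: enter STRING mode
pos=12: emit STR "ok" (now at pos=16)
pos=17: ERROR — unrecognized char '$'

Answer: 17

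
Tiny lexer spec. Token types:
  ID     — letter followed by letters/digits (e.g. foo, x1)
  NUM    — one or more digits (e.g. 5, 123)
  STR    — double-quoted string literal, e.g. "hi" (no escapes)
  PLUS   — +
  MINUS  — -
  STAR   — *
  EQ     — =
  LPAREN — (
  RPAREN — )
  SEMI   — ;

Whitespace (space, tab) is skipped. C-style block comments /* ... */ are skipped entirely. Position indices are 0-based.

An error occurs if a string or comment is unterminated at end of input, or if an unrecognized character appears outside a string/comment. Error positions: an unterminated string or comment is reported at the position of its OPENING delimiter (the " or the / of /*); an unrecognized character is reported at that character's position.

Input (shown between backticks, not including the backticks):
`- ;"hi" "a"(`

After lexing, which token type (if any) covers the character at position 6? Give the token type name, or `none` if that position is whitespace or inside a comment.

pos=0: emit MINUS '-'
pos=2: emit SEMI ';'
pos=3: enter STRING mode
pos=3: emit STR "hi" (now at pos=7)
pos=8: enter STRING mode
pos=8: emit STR "a" (now at pos=11)
pos=11: emit LPAREN '('
DONE. 5 tokens: [MINUS, SEMI, STR, STR, LPAREN]
Position 6: char is '"' -> STR

Answer: STR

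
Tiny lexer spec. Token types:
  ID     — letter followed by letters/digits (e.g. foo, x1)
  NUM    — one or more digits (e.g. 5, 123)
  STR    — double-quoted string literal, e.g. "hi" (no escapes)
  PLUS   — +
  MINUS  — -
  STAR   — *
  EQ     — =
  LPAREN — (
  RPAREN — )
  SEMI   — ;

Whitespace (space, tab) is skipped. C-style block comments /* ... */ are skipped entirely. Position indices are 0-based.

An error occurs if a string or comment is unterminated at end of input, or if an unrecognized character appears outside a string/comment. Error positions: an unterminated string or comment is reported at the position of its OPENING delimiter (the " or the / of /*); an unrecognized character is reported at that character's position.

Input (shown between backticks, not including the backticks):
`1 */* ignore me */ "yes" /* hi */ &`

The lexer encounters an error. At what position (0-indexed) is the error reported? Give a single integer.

pos=0: emit NUM '1' (now at pos=1)
pos=2: emit STAR '*'
pos=3: enter COMMENT mode (saw '/*')
exit COMMENT mode (now at pos=18)
pos=19: enter STRING mode
pos=19: emit STR "yes" (now at pos=24)
pos=25: enter COMMENT mode (saw '/*')
exit COMMENT mode (now at pos=33)
pos=34: ERROR — unrecognized char '&'

Answer: 34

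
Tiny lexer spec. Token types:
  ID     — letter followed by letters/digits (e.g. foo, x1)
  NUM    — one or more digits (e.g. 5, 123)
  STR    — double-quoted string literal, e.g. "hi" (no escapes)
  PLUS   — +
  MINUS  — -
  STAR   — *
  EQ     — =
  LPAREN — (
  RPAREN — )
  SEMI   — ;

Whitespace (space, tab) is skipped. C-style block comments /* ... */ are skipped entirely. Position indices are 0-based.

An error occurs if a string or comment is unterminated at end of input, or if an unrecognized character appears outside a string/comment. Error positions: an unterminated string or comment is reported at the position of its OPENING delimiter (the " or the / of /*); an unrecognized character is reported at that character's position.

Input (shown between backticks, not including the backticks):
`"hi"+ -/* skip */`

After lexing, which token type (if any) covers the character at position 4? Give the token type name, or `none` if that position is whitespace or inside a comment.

pos=0: enter STRING mode
pos=0: emit STR "hi" (now at pos=4)
pos=4: emit PLUS '+'
pos=6: emit MINUS '-'
pos=7: enter COMMENT mode (saw '/*')
exit COMMENT mode (now at pos=17)
DONE. 3 tokens: [STR, PLUS, MINUS]
Position 4: char is '+' -> PLUS

Answer: PLUS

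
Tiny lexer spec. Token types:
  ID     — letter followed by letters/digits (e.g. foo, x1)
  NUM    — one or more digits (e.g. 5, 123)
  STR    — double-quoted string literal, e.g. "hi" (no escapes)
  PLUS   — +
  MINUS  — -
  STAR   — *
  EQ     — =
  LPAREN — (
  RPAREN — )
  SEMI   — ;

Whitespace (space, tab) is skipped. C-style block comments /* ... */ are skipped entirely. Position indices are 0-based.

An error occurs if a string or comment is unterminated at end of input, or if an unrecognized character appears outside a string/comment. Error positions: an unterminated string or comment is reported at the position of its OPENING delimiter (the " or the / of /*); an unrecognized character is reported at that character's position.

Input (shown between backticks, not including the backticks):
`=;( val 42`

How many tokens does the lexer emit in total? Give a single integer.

pos=0: emit EQ '='
pos=1: emit SEMI ';'
pos=2: emit LPAREN '('
pos=4: emit ID 'val' (now at pos=7)
pos=8: emit NUM '42' (now at pos=10)
DONE. 5 tokens: [EQ, SEMI, LPAREN, ID, NUM]

Answer: 5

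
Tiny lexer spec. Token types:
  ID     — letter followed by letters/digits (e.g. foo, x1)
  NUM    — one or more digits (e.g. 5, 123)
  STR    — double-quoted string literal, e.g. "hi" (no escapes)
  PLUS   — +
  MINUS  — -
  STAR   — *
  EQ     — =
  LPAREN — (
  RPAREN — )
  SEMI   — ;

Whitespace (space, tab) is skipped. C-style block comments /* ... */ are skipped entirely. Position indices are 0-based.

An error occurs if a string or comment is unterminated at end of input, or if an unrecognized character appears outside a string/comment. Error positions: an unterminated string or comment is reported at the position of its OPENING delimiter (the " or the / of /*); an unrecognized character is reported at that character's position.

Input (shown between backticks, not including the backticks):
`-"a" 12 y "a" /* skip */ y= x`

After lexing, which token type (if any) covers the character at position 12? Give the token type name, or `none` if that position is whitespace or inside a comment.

pos=0: emit MINUS '-'
pos=1: enter STRING mode
pos=1: emit STR "a" (now at pos=4)
pos=5: emit NUM '12' (now at pos=7)
pos=8: emit ID 'y' (now at pos=9)
pos=10: enter STRING mode
pos=10: emit STR "a" (now at pos=13)
pos=14: enter COMMENT mode (saw '/*')
exit COMMENT mode (now at pos=24)
pos=25: emit ID 'y' (now at pos=26)
pos=26: emit EQ '='
pos=28: emit ID 'x' (now at pos=29)
DONE. 8 tokens: [MINUS, STR, NUM, ID, STR, ID, EQ, ID]
Position 12: char is '"' -> STR

Answer: STR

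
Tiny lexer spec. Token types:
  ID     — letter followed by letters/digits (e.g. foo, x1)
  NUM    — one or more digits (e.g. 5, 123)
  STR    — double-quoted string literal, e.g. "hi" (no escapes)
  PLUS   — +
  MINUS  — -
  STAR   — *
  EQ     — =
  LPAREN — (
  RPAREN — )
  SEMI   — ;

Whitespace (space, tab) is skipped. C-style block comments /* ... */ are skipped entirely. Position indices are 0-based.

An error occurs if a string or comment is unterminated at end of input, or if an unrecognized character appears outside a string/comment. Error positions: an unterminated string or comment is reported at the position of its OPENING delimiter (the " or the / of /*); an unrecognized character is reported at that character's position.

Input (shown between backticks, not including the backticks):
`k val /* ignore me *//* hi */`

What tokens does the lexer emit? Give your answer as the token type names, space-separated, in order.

pos=0: emit ID 'k' (now at pos=1)
pos=2: emit ID 'val' (now at pos=5)
pos=6: enter COMMENT mode (saw '/*')
exit COMMENT mode (now at pos=21)
pos=21: enter COMMENT mode (saw '/*')
exit COMMENT mode (now at pos=29)
DONE. 2 tokens: [ID, ID]

Answer: ID ID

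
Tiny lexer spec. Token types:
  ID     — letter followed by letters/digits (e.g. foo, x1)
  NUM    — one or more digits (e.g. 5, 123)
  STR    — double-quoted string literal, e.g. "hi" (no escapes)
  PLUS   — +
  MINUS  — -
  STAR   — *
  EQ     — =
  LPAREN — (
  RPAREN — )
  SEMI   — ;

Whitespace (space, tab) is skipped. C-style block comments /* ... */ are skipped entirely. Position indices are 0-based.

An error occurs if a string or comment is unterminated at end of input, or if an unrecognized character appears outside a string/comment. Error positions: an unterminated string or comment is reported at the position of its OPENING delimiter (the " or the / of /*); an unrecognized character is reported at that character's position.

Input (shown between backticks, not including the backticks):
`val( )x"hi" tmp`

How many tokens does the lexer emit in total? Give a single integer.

pos=0: emit ID 'val' (now at pos=3)
pos=3: emit LPAREN '('
pos=5: emit RPAREN ')'
pos=6: emit ID 'x' (now at pos=7)
pos=7: enter STRING mode
pos=7: emit STR "hi" (now at pos=11)
pos=12: emit ID 'tmp' (now at pos=15)
DONE. 6 tokens: [ID, LPAREN, RPAREN, ID, STR, ID]

Answer: 6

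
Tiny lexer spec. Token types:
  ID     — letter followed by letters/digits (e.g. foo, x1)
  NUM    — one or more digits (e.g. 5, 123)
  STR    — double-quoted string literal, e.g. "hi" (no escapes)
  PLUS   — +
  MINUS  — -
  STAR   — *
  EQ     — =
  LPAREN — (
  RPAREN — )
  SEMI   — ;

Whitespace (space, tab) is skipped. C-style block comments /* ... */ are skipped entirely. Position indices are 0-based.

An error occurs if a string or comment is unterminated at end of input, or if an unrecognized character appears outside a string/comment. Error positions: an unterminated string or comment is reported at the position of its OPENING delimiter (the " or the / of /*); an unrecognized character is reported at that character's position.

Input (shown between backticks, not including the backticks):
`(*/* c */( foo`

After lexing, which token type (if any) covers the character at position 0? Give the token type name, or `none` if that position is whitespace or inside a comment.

Answer: LPAREN

Derivation:
pos=0: emit LPAREN '('
pos=1: emit STAR '*'
pos=2: enter COMMENT mode (saw '/*')
exit COMMENT mode (now at pos=9)
pos=9: emit LPAREN '('
pos=11: emit ID 'foo' (now at pos=14)
DONE. 4 tokens: [LPAREN, STAR, LPAREN, ID]
Position 0: char is '(' -> LPAREN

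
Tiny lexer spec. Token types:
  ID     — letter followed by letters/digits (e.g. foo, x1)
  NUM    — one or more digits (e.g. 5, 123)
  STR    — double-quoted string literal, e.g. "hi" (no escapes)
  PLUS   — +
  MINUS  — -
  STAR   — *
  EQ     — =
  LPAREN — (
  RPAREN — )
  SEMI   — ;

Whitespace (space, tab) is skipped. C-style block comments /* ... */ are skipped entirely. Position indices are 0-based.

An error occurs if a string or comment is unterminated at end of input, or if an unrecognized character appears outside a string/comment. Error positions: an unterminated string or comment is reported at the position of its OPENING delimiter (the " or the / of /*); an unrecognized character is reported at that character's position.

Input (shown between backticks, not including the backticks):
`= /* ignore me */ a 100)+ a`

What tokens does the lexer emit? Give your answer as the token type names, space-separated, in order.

pos=0: emit EQ '='
pos=2: enter COMMENT mode (saw '/*')
exit COMMENT mode (now at pos=17)
pos=18: emit ID 'a' (now at pos=19)
pos=20: emit NUM '100' (now at pos=23)
pos=23: emit RPAREN ')'
pos=24: emit PLUS '+'
pos=26: emit ID 'a' (now at pos=27)
DONE. 6 tokens: [EQ, ID, NUM, RPAREN, PLUS, ID]

Answer: EQ ID NUM RPAREN PLUS ID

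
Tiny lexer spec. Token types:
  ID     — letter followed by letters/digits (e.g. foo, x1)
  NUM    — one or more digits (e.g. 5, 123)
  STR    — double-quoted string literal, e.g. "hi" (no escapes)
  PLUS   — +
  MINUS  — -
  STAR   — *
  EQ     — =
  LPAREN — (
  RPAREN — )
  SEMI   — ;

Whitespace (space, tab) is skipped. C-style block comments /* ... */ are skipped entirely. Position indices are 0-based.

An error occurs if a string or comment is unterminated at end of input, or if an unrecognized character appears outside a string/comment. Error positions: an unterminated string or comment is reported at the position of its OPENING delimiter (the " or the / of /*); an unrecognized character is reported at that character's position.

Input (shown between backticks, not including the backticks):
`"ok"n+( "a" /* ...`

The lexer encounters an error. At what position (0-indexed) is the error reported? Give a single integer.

Answer: 12

Derivation:
pos=0: enter STRING mode
pos=0: emit STR "ok" (now at pos=4)
pos=4: emit ID 'n' (now at pos=5)
pos=5: emit PLUS '+'
pos=6: emit LPAREN '('
pos=8: enter STRING mode
pos=8: emit STR "a" (now at pos=11)
pos=12: enter COMMENT mode (saw '/*')
pos=12: ERROR — unterminated comment (reached EOF)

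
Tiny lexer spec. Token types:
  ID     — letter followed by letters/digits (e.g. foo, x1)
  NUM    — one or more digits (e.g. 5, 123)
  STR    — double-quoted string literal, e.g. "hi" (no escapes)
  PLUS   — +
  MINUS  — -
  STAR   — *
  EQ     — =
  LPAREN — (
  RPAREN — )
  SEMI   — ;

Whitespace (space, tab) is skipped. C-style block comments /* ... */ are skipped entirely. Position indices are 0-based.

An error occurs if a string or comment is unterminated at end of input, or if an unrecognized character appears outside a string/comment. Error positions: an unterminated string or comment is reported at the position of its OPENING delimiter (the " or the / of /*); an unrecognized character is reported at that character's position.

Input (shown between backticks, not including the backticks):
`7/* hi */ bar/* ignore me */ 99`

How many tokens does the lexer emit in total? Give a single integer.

Answer: 3

Derivation:
pos=0: emit NUM '7' (now at pos=1)
pos=1: enter COMMENT mode (saw '/*')
exit COMMENT mode (now at pos=9)
pos=10: emit ID 'bar' (now at pos=13)
pos=13: enter COMMENT mode (saw '/*')
exit COMMENT mode (now at pos=28)
pos=29: emit NUM '99' (now at pos=31)
DONE. 3 tokens: [NUM, ID, NUM]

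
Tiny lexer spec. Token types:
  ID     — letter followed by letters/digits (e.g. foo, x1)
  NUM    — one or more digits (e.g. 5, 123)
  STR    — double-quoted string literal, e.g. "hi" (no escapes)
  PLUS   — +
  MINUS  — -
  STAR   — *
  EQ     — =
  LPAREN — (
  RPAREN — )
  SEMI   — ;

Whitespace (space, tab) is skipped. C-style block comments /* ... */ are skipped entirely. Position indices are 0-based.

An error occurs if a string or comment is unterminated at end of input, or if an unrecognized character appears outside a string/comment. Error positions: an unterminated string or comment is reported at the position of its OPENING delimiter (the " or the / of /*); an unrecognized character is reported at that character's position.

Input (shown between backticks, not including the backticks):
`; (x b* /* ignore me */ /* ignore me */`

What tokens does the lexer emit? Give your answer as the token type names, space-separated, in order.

Answer: SEMI LPAREN ID ID STAR

Derivation:
pos=0: emit SEMI ';'
pos=2: emit LPAREN '('
pos=3: emit ID 'x' (now at pos=4)
pos=5: emit ID 'b' (now at pos=6)
pos=6: emit STAR '*'
pos=8: enter COMMENT mode (saw '/*')
exit COMMENT mode (now at pos=23)
pos=24: enter COMMENT mode (saw '/*')
exit COMMENT mode (now at pos=39)
DONE. 5 tokens: [SEMI, LPAREN, ID, ID, STAR]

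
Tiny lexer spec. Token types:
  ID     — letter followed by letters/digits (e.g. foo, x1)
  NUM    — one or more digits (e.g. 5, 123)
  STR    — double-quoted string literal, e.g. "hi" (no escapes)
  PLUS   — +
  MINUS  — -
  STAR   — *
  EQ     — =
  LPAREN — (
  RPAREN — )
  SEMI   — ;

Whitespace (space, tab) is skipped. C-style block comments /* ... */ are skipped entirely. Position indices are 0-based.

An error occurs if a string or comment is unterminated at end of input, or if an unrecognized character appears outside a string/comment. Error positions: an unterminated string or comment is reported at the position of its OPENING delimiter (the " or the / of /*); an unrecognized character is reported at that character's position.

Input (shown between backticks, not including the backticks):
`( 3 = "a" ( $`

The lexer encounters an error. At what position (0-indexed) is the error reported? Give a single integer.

Answer: 12

Derivation:
pos=0: emit LPAREN '('
pos=2: emit NUM '3' (now at pos=3)
pos=4: emit EQ '='
pos=6: enter STRING mode
pos=6: emit STR "a" (now at pos=9)
pos=10: emit LPAREN '('
pos=12: ERROR — unrecognized char '$'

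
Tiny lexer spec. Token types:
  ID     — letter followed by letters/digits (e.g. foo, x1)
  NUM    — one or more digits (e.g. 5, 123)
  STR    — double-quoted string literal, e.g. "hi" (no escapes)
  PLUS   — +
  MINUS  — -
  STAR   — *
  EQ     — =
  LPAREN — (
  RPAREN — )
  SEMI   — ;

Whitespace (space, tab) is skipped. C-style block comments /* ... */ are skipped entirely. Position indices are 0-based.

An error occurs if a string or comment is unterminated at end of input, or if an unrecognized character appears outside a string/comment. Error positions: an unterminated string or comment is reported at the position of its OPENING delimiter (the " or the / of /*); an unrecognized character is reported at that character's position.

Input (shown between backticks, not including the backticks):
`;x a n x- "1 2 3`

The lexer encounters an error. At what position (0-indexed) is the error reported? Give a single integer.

pos=0: emit SEMI ';'
pos=1: emit ID 'x' (now at pos=2)
pos=3: emit ID 'a' (now at pos=4)
pos=5: emit ID 'n' (now at pos=6)
pos=7: emit ID 'x' (now at pos=8)
pos=8: emit MINUS '-'
pos=10: enter STRING mode
pos=10: ERROR — unterminated string

Answer: 10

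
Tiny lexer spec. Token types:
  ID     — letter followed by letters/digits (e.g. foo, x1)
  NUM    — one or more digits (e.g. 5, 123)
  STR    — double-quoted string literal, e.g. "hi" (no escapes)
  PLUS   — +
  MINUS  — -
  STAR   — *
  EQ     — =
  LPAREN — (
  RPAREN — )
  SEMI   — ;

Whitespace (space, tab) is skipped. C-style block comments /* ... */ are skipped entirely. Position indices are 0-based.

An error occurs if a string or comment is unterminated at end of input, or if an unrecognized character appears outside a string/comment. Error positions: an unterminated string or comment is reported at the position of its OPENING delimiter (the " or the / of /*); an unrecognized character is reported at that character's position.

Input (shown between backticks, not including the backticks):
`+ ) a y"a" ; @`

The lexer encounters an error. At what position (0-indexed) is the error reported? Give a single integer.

Answer: 13

Derivation:
pos=0: emit PLUS '+'
pos=2: emit RPAREN ')'
pos=4: emit ID 'a' (now at pos=5)
pos=6: emit ID 'y' (now at pos=7)
pos=7: enter STRING mode
pos=7: emit STR "a" (now at pos=10)
pos=11: emit SEMI ';'
pos=13: ERROR — unrecognized char '@'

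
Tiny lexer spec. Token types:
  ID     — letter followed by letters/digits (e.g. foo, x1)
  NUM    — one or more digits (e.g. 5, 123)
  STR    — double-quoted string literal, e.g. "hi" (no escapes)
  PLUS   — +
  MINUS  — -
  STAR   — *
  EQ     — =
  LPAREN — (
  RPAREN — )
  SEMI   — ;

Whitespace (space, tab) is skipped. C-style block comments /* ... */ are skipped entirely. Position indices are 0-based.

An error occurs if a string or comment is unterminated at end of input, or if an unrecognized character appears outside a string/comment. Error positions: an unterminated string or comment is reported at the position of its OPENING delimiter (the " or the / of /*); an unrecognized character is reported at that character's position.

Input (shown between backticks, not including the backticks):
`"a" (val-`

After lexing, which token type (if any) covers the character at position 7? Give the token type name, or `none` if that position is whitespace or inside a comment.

pos=0: enter STRING mode
pos=0: emit STR "a" (now at pos=3)
pos=4: emit LPAREN '('
pos=5: emit ID 'val' (now at pos=8)
pos=8: emit MINUS '-'
DONE. 4 tokens: [STR, LPAREN, ID, MINUS]
Position 7: char is 'l' -> ID

Answer: ID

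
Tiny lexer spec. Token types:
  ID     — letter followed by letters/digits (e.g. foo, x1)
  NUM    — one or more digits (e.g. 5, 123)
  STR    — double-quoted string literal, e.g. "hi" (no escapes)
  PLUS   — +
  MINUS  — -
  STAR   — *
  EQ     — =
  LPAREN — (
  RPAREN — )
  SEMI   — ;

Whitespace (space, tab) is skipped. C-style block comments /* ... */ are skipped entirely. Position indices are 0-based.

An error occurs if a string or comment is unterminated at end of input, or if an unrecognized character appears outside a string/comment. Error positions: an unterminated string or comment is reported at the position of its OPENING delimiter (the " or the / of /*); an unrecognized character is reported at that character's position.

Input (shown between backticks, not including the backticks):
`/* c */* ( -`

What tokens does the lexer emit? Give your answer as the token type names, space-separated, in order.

Answer: STAR LPAREN MINUS

Derivation:
pos=0: enter COMMENT mode (saw '/*')
exit COMMENT mode (now at pos=7)
pos=7: emit STAR '*'
pos=9: emit LPAREN '('
pos=11: emit MINUS '-'
DONE. 3 tokens: [STAR, LPAREN, MINUS]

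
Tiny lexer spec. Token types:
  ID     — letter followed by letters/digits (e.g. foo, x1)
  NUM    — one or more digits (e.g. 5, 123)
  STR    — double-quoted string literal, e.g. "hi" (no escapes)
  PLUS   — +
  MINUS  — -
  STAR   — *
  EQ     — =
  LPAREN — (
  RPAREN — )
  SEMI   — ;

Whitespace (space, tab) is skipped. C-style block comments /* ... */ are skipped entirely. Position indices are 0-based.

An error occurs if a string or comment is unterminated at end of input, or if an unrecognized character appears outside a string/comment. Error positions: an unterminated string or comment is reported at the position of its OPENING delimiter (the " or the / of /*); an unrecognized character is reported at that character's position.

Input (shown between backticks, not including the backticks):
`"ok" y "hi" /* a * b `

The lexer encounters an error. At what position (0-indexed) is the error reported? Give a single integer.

Answer: 12

Derivation:
pos=0: enter STRING mode
pos=0: emit STR "ok" (now at pos=4)
pos=5: emit ID 'y' (now at pos=6)
pos=7: enter STRING mode
pos=7: emit STR "hi" (now at pos=11)
pos=12: enter COMMENT mode (saw '/*')
pos=12: ERROR — unterminated comment (reached EOF)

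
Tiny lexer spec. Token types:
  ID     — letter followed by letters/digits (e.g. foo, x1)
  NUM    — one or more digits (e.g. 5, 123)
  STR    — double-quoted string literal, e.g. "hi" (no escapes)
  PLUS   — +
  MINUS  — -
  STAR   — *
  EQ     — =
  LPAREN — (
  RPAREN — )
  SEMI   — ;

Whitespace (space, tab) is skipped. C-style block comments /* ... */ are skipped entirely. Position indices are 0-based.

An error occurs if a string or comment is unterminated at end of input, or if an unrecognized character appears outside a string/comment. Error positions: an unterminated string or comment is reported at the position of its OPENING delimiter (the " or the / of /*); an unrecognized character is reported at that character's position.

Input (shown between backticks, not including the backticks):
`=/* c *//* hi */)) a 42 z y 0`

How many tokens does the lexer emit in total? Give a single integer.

Answer: 8

Derivation:
pos=0: emit EQ '='
pos=1: enter COMMENT mode (saw '/*')
exit COMMENT mode (now at pos=8)
pos=8: enter COMMENT mode (saw '/*')
exit COMMENT mode (now at pos=16)
pos=16: emit RPAREN ')'
pos=17: emit RPAREN ')'
pos=19: emit ID 'a' (now at pos=20)
pos=21: emit NUM '42' (now at pos=23)
pos=24: emit ID 'z' (now at pos=25)
pos=26: emit ID 'y' (now at pos=27)
pos=28: emit NUM '0' (now at pos=29)
DONE. 8 tokens: [EQ, RPAREN, RPAREN, ID, NUM, ID, ID, NUM]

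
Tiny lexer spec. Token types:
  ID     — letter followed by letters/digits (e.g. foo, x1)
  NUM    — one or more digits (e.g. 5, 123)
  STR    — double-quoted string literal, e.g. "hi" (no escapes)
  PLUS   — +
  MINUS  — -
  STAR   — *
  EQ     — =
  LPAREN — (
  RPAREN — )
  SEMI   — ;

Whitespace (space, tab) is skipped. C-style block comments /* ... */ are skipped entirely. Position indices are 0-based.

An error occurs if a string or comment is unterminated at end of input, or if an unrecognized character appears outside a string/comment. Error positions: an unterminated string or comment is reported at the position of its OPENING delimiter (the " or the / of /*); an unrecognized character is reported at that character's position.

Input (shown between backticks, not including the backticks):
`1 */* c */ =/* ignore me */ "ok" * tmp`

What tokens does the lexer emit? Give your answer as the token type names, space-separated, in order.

pos=0: emit NUM '1' (now at pos=1)
pos=2: emit STAR '*'
pos=3: enter COMMENT mode (saw '/*')
exit COMMENT mode (now at pos=10)
pos=11: emit EQ '='
pos=12: enter COMMENT mode (saw '/*')
exit COMMENT mode (now at pos=27)
pos=28: enter STRING mode
pos=28: emit STR "ok" (now at pos=32)
pos=33: emit STAR '*'
pos=35: emit ID 'tmp' (now at pos=38)
DONE. 6 tokens: [NUM, STAR, EQ, STR, STAR, ID]

Answer: NUM STAR EQ STR STAR ID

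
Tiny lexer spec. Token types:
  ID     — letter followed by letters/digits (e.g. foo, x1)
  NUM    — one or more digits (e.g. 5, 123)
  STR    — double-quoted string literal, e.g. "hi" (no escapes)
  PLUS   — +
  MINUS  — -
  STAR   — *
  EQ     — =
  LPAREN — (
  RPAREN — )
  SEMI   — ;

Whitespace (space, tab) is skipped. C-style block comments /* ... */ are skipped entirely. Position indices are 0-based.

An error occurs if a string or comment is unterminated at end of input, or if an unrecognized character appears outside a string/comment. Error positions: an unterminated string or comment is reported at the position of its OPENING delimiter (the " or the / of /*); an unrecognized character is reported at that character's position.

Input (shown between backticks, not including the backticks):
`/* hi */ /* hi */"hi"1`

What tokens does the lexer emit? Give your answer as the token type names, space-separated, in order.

pos=0: enter COMMENT mode (saw '/*')
exit COMMENT mode (now at pos=8)
pos=9: enter COMMENT mode (saw '/*')
exit COMMENT mode (now at pos=17)
pos=17: enter STRING mode
pos=17: emit STR "hi" (now at pos=21)
pos=21: emit NUM '1' (now at pos=22)
DONE. 2 tokens: [STR, NUM]

Answer: STR NUM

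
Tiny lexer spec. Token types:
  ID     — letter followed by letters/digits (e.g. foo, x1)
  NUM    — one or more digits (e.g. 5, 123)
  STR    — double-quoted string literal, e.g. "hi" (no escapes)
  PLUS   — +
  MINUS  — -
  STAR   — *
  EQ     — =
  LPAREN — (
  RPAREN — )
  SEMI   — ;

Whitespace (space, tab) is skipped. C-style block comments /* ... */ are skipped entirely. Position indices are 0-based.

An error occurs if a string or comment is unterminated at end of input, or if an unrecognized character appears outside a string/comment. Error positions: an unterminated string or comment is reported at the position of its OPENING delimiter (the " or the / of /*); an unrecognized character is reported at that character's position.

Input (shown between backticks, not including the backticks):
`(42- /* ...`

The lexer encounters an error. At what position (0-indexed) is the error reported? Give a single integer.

pos=0: emit LPAREN '('
pos=1: emit NUM '42' (now at pos=3)
pos=3: emit MINUS '-'
pos=5: enter COMMENT mode (saw '/*')
pos=5: ERROR — unterminated comment (reached EOF)

Answer: 5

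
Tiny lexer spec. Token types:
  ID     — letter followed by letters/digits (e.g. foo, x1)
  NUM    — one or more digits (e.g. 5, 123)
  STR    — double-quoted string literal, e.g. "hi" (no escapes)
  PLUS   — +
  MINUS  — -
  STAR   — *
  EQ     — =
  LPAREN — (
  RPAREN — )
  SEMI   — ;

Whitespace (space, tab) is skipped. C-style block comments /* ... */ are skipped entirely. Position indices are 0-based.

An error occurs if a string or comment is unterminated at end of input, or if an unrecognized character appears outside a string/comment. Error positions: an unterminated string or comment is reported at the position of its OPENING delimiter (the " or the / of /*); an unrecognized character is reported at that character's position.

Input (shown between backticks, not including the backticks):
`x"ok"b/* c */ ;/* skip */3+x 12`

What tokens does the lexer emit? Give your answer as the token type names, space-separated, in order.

Answer: ID STR ID SEMI NUM PLUS ID NUM

Derivation:
pos=0: emit ID 'x' (now at pos=1)
pos=1: enter STRING mode
pos=1: emit STR "ok" (now at pos=5)
pos=5: emit ID 'b' (now at pos=6)
pos=6: enter COMMENT mode (saw '/*')
exit COMMENT mode (now at pos=13)
pos=14: emit SEMI ';'
pos=15: enter COMMENT mode (saw '/*')
exit COMMENT mode (now at pos=25)
pos=25: emit NUM '3' (now at pos=26)
pos=26: emit PLUS '+'
pos=27: emit ID 'x' (now at pos=28)
pos=29: emit NUM '12' (now at pos=31)
DONE. 8 tokens: [ID, STR, ID, SEMI, NUM, PLUS, ID, NUM]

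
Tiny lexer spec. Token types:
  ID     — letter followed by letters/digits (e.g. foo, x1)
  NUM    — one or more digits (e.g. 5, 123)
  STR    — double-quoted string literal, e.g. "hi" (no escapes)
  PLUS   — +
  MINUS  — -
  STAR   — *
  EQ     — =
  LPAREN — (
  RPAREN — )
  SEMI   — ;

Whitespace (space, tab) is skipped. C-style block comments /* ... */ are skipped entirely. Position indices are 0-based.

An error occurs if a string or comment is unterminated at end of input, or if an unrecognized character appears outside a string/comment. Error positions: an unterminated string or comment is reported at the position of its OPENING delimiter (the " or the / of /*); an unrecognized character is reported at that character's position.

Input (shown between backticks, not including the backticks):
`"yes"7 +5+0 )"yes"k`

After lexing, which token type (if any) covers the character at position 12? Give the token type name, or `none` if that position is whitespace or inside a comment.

pos=0: enter STRING mode
pos=0: emit STR "yes" (now at pos=5)
pos=5: emit NUM '7' (now at pos=6)
pos=7: emit PLUS '+'
pos=8: emit NUM '5' (now at pos=9)
pos=9: emit PLUS '+'
pos=10: emit NUM '0' (now at pos=11)
pos=12: emit RPAREN ')'
pos=13: enter STRING mode
pos=13: emit STR "yes" (now at pos=18)
pos=18: emit ID 'k' (now at pos=19)
DONE. 9 tokens: [STR, NUM, PLUS, NUM, PLUS, NUM, RPAREN, STR, ID]
Position 12: char is ')' -> RPAREN

Answer: RPAREN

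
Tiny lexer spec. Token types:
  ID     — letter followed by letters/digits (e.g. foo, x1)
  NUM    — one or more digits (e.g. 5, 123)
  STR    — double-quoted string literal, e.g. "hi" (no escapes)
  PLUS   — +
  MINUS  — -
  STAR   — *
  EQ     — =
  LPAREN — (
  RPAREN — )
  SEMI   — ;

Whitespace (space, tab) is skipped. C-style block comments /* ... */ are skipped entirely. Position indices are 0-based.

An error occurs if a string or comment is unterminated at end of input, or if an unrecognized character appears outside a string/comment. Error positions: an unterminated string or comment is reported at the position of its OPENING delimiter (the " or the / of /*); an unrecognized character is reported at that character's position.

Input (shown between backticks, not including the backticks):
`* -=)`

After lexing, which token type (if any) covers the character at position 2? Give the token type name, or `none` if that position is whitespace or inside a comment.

pos=0: emit STAR '*'
pos=2: emit MINUS '-'
pos=3: emit EQ '='
pos=4: emit RPAREN ')'
DONE. 4 tokens: [STAR, MINUS, EQ, RPAREN]
Position 2: char is '-' -> MINUS

Answer: MINUS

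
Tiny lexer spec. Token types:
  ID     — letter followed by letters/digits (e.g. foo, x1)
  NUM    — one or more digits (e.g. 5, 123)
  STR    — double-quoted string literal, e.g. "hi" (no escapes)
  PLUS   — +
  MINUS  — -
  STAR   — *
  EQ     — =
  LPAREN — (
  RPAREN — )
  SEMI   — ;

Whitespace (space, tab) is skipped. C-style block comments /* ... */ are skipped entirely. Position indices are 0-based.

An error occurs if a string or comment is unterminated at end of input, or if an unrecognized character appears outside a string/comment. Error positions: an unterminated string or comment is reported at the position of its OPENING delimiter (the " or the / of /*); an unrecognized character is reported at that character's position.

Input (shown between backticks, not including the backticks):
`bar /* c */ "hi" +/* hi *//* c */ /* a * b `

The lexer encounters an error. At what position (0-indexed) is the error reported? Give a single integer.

Answer: 34

Derivation:
pos=0: emit ID 'bar' (now at pos=3)
pos=4: enter COMMENT mode (saw '/*')
exit COMMENT mode (now at pos=11)
pos=12: enter STRING mode
pos=12: emit STR "hi" (now at pos=16)
pos=17: emit PLUS '+'
pos=18: enter COMMENT mode (saw '/*')
exit COMMENT mode (now at pos=26)
pos=26: enter COMMENT mode (saw '/*')
exit COMMENT mode (now at pos=33)
pos=34: enter COMMENT mode (saw '/*')
pos=34: ERROR — unterminated comment (reached EOF)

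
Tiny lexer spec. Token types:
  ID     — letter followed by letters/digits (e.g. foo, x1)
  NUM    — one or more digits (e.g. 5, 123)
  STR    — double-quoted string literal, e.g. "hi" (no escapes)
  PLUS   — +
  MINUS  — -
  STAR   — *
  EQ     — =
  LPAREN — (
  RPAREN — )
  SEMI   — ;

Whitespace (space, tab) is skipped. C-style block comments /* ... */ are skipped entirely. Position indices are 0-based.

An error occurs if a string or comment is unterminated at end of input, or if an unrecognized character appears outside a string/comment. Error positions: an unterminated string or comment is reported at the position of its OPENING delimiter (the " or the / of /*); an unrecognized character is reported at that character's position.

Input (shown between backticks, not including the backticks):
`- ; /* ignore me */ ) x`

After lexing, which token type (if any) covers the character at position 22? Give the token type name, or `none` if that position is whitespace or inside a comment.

pos=0: emit MINUS '-'
pos=2: emit SEMI ';'
pos=4: enter COMMENT mode (saw '/*')
exit COMMENT mode (now at pos=19)
pos=20: emit RPAREN ')'
pos=22: emit ID 'x' (now at pos=23)
DONE. 4 tokens: [MINUS, SEMI, RPAREN, ID]
Position 22: char is 'x' -> ID

Answer: ID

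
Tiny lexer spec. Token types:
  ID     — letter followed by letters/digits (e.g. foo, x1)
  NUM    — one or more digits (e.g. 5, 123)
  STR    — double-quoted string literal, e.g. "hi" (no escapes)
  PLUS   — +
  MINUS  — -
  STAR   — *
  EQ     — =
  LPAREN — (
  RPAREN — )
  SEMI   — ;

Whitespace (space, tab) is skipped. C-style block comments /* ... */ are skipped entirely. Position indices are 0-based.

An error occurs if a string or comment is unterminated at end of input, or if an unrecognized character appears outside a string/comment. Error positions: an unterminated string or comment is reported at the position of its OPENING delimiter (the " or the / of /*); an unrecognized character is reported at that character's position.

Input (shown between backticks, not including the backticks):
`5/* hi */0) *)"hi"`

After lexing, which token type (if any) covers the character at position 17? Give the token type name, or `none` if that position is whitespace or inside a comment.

Answer: STR

Derivation:
pos=0: emit NUM '5' (now at pos=1)
pos=1: enter COMMENT mode (saw '/*')
exit COMMENT mode (now at pos=9)
pos=9: emit NUM '0' (now at pos=10)
pos=10: emit RPAREN ')'
pos=12: emit STAR '*'
pos=13: emit RPAREN ')'
pos=14: enter STRING mode
pos=14: emit STR "hi" (now at pos=18)
DONE. 6 tokens: [NUM, NUM, RPAREN, STAR, RPAREN, STR]
Position 17: char is '"' -> STR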